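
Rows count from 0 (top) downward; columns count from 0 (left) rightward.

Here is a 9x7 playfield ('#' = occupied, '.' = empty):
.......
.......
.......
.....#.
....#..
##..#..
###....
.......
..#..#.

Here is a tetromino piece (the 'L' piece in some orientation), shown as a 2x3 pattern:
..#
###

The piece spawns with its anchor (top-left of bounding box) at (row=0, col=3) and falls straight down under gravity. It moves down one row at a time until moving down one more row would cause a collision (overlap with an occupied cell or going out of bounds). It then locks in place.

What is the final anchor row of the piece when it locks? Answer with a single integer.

Spawn at (row=0, col=3). Try each row:
  row 0: fits
  row 1: fits
  row 2: blocked -> lock at row 1

Answer: 1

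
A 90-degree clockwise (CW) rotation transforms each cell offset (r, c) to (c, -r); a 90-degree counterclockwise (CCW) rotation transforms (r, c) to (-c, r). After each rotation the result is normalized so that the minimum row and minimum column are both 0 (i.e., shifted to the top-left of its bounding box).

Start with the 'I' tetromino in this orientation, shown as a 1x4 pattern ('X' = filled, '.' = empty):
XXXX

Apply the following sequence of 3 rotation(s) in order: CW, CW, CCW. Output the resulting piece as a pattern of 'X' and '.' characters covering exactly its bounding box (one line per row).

Start:
XXXX
After rotation 1 (CW):
X
X
X
X
After rotation 2 (CW):
XXXX
After rotation 3 (CCW):
X
X
X
X

Answer: X
X
X
X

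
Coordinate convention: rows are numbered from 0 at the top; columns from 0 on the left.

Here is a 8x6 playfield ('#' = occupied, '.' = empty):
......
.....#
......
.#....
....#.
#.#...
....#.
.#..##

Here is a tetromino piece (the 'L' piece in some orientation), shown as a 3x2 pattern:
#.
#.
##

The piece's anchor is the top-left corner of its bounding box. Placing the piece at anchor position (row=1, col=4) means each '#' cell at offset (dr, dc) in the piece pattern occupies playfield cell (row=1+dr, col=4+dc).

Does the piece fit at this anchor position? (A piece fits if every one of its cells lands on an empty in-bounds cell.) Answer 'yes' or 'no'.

Answer: yes

Derivation:
Check each piece cell at anchor (1, 4):
  offset (0,0) -> (1,4): empty -> OK
  offset (1,0) -> (2,4): empty -> OK
  offset (2,0) -> (3,4): empty -> OK
  offset (2,1) -> (3,5): empty -> OK
All cells valid: yes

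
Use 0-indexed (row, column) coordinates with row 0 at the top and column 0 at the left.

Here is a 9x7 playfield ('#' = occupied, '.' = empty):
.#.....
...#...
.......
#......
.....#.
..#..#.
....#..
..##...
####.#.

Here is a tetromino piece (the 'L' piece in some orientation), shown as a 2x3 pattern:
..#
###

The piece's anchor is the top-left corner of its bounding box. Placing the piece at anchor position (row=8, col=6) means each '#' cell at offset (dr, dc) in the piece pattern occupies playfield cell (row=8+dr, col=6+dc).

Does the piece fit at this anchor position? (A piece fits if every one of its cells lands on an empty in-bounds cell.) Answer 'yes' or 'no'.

Check each piece cell at anchor (8, 6):
  offset (0,2) -> (8,8): out of bounds -> FAIL
  offset (1,0) -> (9,6): out of bounds -> FAIL
  offset (1,1) -> (9,7): out of bounds -> FAIL
  offset (1,2) -> (9,8): out of bounds -> FAIL
All cells valid: no

Answer: no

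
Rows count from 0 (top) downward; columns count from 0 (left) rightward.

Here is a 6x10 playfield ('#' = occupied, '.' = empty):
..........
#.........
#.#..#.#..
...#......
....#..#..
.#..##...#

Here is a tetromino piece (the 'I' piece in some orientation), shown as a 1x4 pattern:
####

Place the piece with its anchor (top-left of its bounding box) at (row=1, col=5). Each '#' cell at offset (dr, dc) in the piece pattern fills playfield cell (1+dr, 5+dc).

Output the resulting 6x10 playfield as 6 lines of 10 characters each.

Fill (1+0,5+0) = (1,5)
Fill (1+0,5+1) = (1,6)
Fill (1+0,5+2) = (1,7)
Fill (1+0,5+3) = (1,8)

Answer: ..........
#....####.
#.#..#.#..
...#......
....#..#..
.#..##...#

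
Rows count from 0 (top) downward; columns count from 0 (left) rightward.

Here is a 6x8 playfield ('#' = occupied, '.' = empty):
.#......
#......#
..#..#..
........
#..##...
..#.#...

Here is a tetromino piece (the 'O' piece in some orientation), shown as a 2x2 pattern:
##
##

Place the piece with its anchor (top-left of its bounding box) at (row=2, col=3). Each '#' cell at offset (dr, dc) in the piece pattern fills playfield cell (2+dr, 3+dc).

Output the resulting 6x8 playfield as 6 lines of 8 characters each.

Answer: .#......
#......#
..####..
...##...
#..##...
..#.#...

Derivation:
Fill (2+0,3+0) = (2,3)
Fill (2+0,3+1) = (2,4)
Fill (2+1,3+0) = (3,3)
Fill (2+1,3+1) = (3,4)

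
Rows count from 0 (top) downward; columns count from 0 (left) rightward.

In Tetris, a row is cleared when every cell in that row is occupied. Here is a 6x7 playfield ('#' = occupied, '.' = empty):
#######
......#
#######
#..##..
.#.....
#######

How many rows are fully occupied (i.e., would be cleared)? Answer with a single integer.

Answer: 3

Derivation:
Check each row:
  row 0: 0 empty cells -> FULL (clear)
  row 1: 6 empty cells -> not full
  row 2: 0 empty cells -> FULL (clear)
  row 3: 4 empty cells -> not full
  row 4: 6 empty cells -> not full
  row 5: 0 empty cells -> FULL (clear)
Total rows cleared: 3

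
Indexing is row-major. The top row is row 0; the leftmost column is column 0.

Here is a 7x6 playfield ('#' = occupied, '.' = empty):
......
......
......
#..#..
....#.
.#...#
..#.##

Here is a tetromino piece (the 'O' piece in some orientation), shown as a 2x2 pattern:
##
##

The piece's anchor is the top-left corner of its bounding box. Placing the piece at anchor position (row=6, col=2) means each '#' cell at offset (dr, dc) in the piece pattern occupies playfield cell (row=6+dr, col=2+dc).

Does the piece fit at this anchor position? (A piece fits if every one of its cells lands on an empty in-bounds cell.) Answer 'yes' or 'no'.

Check each piece cell at anchor (6, 2):
  offset (0,0) -> (6,2): occupied ('#') -> FAIL
  offset (0,1) -> (6,3): empty -> OK
  offset (1,0) -> (7,2): out of bounds -> FAIL
  offset (1,1) -> (7,3): out of bounds -> FAIL
All cells valid: no

Answer: no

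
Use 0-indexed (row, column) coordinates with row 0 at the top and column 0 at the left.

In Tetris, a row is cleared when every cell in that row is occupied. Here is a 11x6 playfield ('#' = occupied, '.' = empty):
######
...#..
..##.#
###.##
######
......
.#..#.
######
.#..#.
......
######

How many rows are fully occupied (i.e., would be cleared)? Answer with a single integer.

Check each row:
  row 0: 0 empty cells -> FULL (clear)
  row 1: 5 empty cells -> not full
  row 2: 3 empty cells -> not full
  row 3: 1 empty cell -> not full
  row 4: 0 empty cells -> FULL (clear)
  row 5: 6 empty cells -> not full
  row 6: 4 empty cells -> not full
  row 7: 0 empty cells -> FULL (clear)
  row 8: 4 empty cells -> not full
  row 9: 6 empty cells -> not full
  row 10: 0 empty cells -> FULL (clear)
Total rows cleared: 4

Answer: 4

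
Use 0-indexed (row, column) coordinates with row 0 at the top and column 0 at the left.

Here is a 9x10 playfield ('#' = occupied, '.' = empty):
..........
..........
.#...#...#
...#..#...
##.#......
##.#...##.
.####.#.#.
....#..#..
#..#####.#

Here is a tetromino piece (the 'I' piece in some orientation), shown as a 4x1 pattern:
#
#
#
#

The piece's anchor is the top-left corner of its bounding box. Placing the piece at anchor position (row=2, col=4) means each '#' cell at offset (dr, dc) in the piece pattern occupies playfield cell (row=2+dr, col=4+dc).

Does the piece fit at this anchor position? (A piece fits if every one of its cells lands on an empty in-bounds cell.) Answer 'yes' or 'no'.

Check each piece cell at anchor (2, 4):
  offset (0,0) -> (2,4): empty -> OK
  offset (1,0) -> (3,4): empty -> OK
  offset (2,0) -> (4,4): empty -> OK
  offset (3,0) -> (5,4): empty -> OK
All cells valid: yes

Answer: yes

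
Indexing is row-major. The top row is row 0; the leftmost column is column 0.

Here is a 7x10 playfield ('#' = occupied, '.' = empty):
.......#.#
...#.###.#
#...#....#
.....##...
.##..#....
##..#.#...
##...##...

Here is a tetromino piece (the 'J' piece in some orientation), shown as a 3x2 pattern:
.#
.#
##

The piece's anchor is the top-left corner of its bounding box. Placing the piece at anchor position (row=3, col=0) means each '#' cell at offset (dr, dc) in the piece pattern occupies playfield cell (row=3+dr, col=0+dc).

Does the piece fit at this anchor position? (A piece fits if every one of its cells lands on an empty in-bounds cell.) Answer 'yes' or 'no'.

Check each piece cell at anchor (3, 0):
  offset (0,1) -> (3,1): empty -> OK
  offset (1,1) -> (4,1): occupied ('#') -> FAIL
  offset (2,0) -> (5,0): occupied ('#') -> FAIL
  offset (2,1) -> (5,1): occupied ('#') -> FAIL
All cells valid: no

Answer: no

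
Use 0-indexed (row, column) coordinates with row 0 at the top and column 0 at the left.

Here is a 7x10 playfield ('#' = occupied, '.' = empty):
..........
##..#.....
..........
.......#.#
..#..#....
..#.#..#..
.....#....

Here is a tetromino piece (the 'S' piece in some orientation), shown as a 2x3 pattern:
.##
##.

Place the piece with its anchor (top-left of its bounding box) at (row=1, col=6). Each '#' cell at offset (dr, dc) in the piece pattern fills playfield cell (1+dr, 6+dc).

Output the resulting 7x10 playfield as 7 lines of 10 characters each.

Fill (1+0,6+1) = (1,7)
Fill (1+0,6+2) = (1,8)
Fill (1+1,6+0) = (2,6)
Fill (1+1,6+1) = (2,7)

Answer: ..........
##..#..##.
......##..
.......#.#
..#..#....
..#.#..#..
.....#....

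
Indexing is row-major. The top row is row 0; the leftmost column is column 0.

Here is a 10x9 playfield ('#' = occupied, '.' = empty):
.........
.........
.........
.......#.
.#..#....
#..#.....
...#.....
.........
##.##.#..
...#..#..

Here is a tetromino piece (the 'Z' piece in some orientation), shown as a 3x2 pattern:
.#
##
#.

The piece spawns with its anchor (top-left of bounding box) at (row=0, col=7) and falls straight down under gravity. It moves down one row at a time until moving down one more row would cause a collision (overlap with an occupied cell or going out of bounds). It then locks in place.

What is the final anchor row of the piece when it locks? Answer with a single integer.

Answer: 0

Derivation:
Spawn at (row=0, col=7). Try each row:
  row 0: fits
  row 1: blocked -> lock at row 0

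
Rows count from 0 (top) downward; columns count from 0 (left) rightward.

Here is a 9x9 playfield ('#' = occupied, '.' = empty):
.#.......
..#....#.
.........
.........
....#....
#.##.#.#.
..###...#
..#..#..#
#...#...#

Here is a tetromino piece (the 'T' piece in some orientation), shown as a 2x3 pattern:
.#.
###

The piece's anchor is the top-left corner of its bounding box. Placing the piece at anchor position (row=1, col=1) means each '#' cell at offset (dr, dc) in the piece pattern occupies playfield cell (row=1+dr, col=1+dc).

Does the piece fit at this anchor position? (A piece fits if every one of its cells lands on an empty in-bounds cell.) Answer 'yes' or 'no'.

Answer: no

Derivation:
Check each piece cell at anchor (1, 1):
  offset (0,1) -> (1,2): occupied ('#') -> FAIL
  offset (1,0) -> (2,1): empty -> OK
  offset (1,1) -> (2,2): empty -> OK
  offset (1,2) -> (2,3): empty -> OK
All cells valid: no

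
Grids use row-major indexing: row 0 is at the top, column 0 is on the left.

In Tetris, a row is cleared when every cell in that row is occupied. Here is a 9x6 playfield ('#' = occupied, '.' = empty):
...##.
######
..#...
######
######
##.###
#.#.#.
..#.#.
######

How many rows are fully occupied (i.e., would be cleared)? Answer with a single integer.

Check each row:
  row 0: 4 empty cells -> not full
  row 1: 0 empty cells -> FULL (clear)
  row 2: 5 empty cells -> not full
  row 3: 0 empty cells -> FULL (clear)
  row 4: 0 empty cells -> FULL (clear)
  row 5: 1 empty cell -> not full
  row 6: 3 empty cells -> not full
  row 7: 4 empty cells -> not full
  row 8: 0 empty cells -> FULL (clear)
Total rows cleared: 4

Answer: 4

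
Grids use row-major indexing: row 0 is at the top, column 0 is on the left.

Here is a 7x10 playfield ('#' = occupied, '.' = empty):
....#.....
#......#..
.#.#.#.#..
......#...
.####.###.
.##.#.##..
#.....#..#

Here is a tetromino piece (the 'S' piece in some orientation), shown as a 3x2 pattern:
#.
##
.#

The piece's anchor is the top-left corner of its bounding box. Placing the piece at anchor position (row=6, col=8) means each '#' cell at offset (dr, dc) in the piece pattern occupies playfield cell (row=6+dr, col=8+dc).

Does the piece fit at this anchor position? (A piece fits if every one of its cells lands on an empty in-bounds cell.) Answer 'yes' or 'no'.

Answer: no

Derivation:
Check each piece cell at anchor (6, 8):
  offset (0,0) -> (6,8): empty -> OK
  offset (1,0) -> (7,8): out of bounds -> FAIL
  offset (1,1) -> (7,9): out of bounds -> FAIL
  offset (2,1) -> (8,9): out of bounds -> FAIL
All cells valid: no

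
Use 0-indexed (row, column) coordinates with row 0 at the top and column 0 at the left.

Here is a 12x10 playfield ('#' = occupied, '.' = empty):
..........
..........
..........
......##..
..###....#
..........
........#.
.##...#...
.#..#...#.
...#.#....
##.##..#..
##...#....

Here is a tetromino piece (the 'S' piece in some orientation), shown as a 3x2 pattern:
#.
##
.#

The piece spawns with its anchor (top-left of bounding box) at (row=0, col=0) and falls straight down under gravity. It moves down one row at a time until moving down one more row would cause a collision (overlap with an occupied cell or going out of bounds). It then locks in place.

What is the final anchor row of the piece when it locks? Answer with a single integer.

Spawn at (row=0, col=0). Try each row:
  row 0: fits
  row 1: fits
  row 2: fits
  row 3: fits
  row 4: fits
  row 5: blocked -> lock at row 4

Answer: 4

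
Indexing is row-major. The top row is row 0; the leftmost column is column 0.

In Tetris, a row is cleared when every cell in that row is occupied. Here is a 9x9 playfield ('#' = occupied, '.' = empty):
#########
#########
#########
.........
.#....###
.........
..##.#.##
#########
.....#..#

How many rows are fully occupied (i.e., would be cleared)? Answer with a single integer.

Check each row:
  row 0: 0 empty cells -> FULL (clear)
  row 1: 0 empty cells -> FULL (clear)
  row 2: 0 empty cells -> FULL (clear)
  row 3: 9 empty cells -> not full
  row 4: 5 empty cells -> not full
  row 5: 9 empty cells -> not full
  row 6: 4 empty cells -> not full
  row 7: 0 empty cells -> FULL (clear)
  row 8: 7 empty cells -> not full
Total rows cleared: 4

Answer: 4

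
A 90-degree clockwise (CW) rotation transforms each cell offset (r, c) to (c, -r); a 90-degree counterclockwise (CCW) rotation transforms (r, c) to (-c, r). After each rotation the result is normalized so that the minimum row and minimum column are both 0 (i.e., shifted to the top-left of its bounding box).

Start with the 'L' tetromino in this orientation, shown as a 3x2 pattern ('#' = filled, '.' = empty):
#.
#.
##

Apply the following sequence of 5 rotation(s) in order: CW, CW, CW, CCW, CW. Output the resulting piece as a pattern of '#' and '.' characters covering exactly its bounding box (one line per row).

Answer: ..#
###

Derivation:
Start:
#.
#.
##
After rotation 1 (CW):
###
#..
After rotation 2 (CW):
##
.#
.#
After rotation 3 (CW):
..#
###
After rotation 4 (CCW):
##
.#
.#
After rotation 5 (CW):
..#
###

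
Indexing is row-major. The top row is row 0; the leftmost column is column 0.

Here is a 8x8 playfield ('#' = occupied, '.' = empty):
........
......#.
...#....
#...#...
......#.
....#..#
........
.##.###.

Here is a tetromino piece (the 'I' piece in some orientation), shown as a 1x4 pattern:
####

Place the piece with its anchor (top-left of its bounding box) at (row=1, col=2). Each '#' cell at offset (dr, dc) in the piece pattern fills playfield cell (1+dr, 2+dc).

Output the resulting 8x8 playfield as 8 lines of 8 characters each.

Fill (1+0,2+0) = (1,2)
Fill (1+0,2+1) = (1,3)
Fill (1+0,2+2) = (1,4)
Fill (1+0,2+3) = (1,5)

Answer: ........
..#####.
...#....
#...#...
......#.
....#..#
........
.##.###.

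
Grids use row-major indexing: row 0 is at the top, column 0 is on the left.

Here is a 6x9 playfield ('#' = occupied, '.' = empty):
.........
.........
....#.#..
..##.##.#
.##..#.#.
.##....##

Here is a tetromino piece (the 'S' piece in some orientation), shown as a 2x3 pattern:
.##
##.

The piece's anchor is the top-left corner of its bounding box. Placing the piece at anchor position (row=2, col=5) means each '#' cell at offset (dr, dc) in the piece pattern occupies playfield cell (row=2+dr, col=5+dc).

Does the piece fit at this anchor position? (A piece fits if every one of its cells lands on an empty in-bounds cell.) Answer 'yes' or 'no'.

Check each piece cell at anchor (2, 5):
  offset (0,1) -> (2,6): occupied ('#') -> FAIL
  offset (0,2) -> (2,7): empty -> OK
  offset (1,0) -> (3,5): occupied ('#') -> FAIL
  offset (1,1) -> (3,6): occupied ('#') -> FAIL
All cells valid: no

Answer: no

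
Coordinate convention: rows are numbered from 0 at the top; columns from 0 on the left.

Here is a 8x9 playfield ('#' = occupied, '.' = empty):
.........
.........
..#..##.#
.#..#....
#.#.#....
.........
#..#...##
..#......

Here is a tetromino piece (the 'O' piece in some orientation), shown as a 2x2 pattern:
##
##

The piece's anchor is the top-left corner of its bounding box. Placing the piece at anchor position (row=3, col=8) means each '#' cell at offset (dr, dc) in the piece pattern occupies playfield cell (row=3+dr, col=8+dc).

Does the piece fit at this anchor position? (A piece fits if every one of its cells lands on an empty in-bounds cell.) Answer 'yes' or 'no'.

Answer: no

Derivation:
Check each piece cell at anchor (3, 8):
  offset (0,0) -> (3,8): empty -> OK
  offset (0,1) -> (3,9): out of bounds -> FAIL
  offset (1,0) -> (4,8): empty -> OK
  offset (1,1) -> (4,9): out of bounds -> FAIL
All cells valid: no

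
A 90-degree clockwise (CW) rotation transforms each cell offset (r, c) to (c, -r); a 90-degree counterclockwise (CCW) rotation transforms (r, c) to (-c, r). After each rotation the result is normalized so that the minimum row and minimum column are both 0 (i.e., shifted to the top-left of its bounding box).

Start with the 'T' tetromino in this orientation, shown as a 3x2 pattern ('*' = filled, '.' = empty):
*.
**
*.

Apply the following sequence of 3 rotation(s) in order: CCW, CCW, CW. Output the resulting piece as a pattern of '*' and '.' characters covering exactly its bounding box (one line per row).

Answer: .*.
***

Derivation:
Start:
*.
**
*.
After rotation 1 (CCW):
.*.
***
After rotation 2 (CCW):
.*
**
.*
After rotation 3 (CW):
.*.
***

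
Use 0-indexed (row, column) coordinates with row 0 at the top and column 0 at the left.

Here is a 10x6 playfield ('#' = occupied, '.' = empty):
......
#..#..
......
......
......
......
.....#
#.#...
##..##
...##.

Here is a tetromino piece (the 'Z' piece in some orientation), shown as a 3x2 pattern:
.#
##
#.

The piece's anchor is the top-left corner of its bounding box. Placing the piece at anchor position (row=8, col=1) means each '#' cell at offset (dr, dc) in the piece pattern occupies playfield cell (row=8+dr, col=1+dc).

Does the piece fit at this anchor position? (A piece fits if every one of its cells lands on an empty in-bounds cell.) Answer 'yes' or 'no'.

Check each piece cell at anchor (8, 1):
  offset (0,1) -> (8,2): empty -> OK
  offset (1,0) -> (9,1): empty -> OK
  offset (1,1) -> (9,2): empty -> OK
  offset (2,0) -> (10,1): out of bounds -> FAIL
All cells valid: no

Answer: no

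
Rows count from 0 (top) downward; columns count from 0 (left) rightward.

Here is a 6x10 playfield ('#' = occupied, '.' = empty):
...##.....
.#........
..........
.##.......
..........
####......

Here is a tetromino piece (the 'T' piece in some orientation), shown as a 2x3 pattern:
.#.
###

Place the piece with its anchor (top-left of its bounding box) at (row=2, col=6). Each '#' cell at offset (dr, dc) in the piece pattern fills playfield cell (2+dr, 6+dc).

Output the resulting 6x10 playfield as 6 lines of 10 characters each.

Fill (2+0,6+1) = (2,7)
Fill (2+1,6+0) = (3,6)
Fill (2+1,6+1) = (3,7)
Fill (2+1,6+2) = (3,8)

Answer: ...##.....
.#........
.......#..
.##...###.
..........
####......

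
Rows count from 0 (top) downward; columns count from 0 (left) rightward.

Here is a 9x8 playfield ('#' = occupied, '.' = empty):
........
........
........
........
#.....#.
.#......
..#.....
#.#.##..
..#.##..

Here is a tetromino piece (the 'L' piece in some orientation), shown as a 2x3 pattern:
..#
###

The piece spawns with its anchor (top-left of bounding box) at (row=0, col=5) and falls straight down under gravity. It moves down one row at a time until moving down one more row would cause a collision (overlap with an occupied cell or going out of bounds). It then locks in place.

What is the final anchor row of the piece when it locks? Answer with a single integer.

Spawn at (row=0, col=5). Try each row:
  row 0: fits
  row 1: fits
  row 2: fits
  row 3: blocked -> lock at row 2

Answer: 2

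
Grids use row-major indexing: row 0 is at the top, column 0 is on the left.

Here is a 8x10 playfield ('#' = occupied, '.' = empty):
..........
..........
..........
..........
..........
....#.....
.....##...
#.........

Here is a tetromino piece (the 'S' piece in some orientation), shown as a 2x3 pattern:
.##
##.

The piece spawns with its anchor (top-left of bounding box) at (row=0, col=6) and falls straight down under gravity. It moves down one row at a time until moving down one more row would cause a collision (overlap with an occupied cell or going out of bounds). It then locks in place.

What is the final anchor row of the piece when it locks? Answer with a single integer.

Answer: 4

Derivation:
Spawn at (row=0, col=6). Try each row:
  row 0: fits
  row 1: fits
  row 2: fits
  row 3: fits
  row 4: fits
  row 5: blocked -> lock at row 4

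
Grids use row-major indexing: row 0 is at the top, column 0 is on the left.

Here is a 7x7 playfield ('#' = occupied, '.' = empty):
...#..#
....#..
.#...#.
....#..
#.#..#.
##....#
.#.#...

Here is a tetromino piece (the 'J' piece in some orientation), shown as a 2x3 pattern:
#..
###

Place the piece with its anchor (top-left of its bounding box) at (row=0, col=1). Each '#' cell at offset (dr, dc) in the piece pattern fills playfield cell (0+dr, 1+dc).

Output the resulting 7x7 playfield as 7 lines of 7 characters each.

Fill (0+0,1+0) = (0,1)
Fill (0+1,1+0) = (1,1)
Fill (0+1,1+1) = (1,2)
Fill (0+1,1+2) = (1,3)

Answer: .#.#..#
.####..
.#...#.
....#..
#.#..#.
##....#
.#.#...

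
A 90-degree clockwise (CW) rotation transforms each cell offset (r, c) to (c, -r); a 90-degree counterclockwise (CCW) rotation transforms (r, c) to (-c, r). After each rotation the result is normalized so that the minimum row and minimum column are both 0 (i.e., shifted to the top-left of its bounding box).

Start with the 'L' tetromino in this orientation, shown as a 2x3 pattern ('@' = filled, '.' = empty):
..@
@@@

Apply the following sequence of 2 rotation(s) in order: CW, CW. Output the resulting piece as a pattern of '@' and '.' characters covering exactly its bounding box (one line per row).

Answer: @@@
@..

Derivation:
Start:
..@
@@@
After rotation 1 (CW):
@.
@.
@@
After rotation 2 (CW):
@@@
@..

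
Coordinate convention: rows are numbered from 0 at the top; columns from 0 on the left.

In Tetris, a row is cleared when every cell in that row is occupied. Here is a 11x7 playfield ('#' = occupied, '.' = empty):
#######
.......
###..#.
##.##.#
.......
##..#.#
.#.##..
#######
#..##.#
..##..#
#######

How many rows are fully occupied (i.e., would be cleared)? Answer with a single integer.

Check each row:
  row 0: 0 empty cells -> FULL (clear)
  row 1: 7 empty cells -> not full
  row 2: 3 empty cells -> not full
  row 3: 2 empty cells -> not full
  row 4: 7 empty cells -> not full
  row 5: 3 empty cells -> not full
  row 6: 4 empty cells -> not full
  row 7: 0 empty cells -> FULL (clear)
  row 8: 3 empty cells -> not full
  row 9: 4 empty cells -> not full
  row 10: 0 empty cells -> FULL (clear)
Total rows cleared: 3

Answer: 3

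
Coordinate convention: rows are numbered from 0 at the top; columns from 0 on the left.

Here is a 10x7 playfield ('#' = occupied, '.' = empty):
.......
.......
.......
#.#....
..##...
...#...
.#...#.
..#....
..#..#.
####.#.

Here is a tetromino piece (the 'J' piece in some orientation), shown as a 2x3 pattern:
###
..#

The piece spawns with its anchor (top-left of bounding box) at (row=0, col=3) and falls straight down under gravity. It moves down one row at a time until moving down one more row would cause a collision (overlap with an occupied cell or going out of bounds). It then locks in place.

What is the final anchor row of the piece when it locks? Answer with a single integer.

Answer: 3

Derivation:
Spawn at (row=0, col=3). Try each row:
  row 0: fits
  row 1: fits
  row 2: fits
  row 3: fits
  row 4: blocked -> lock at row 3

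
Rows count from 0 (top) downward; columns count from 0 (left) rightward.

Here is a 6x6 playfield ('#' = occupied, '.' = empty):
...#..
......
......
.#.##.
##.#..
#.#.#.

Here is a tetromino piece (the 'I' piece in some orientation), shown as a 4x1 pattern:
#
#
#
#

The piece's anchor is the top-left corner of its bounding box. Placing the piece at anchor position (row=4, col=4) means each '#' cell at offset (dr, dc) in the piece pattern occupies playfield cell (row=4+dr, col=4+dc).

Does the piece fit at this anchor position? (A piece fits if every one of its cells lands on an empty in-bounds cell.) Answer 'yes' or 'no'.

Answer: no

Derivation:
Check each piece cell at anchor (4, 4):
  offset (0,0) -> (4,4): empty -> OK
  offset (1,0) -> (5,4): occupied ('#') -> FAIL
  offset (2,0) -> (6,4): out of bounds -> FAIL
  offset (3,0) -> (7,4): out of bounds -> FAIL
All cells valid: no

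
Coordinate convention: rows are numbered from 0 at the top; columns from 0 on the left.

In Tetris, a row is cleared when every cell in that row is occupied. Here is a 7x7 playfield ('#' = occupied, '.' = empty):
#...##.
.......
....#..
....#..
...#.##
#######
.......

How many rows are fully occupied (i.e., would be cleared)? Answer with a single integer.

Check each row:
  row 0: 4 empty cells -> not full
  row 1: 7 empty cells -> not full
  row 2: 6 empty cells -> not full
  row 3: 6 empty cells -> not full
  row 4: 4 empty cells -> not full
  row 5: 0 empty cells -> FULL (clear)
  row 6: 7 empty cells -> not full
Total rows cleared: 1

Answer: 1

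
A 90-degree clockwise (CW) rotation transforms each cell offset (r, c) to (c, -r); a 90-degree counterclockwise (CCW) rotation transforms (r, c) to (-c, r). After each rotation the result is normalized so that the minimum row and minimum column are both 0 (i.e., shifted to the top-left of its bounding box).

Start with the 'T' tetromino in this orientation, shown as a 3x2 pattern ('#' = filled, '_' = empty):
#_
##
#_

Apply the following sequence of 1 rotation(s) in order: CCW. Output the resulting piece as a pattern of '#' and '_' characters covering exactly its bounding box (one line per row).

Start:
#_
##
#_
After rotation 1 (CCW):
_#_
###

Answer: _#_
###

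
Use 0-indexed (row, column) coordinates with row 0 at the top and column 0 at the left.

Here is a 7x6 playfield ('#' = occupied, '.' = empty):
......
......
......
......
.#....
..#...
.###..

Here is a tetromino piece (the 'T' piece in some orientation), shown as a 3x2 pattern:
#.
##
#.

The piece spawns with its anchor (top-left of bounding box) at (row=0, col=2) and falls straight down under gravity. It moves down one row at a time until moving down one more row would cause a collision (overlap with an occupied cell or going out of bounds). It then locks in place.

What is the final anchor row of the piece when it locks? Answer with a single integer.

Answer: 2

Derivation:
Spawn at (row=0, col=2). Try each row:
  row 0: fits
  row 1: fits
  row 2: fits
  row 3: blocked -> lock at row 2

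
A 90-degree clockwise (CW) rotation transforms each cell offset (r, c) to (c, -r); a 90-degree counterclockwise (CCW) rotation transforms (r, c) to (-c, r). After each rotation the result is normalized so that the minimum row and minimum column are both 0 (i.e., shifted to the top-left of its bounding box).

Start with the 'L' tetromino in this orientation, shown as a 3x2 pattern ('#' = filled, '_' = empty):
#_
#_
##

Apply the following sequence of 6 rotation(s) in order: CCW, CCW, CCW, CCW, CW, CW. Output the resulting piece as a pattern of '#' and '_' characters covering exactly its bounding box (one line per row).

Start:
#_
#_
##
After rotation 1 (CCW):
__#
###
After rotation 2 (CCW):
##
_#
_#
After rotation 3 (CCW):
###
#__
After rotation 4 (CCW):
#_
#_
##
After rotation 5 (CW):
###
#__
After rotation 6 (CW):
##
_#
_#

Answer: ##
_#
_#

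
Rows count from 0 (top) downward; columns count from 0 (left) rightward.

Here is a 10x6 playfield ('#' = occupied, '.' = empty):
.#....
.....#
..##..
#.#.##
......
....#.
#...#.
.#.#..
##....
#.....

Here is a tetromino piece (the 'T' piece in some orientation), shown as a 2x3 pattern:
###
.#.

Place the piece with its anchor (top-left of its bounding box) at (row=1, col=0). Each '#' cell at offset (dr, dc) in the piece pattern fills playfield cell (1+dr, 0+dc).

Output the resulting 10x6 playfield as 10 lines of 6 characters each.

Answer: .#....
###..#
.###..
#.#.##
......
....#.
#...#.
.#.#..
##....
#.....

Derivation:
Fill (1+0,0+0) = (1,0)
Fill (1+0,0+1) = (1,1)
Fill (1+0,0+2) = (1,2)
Fill (1+1,0+1) = (2,1)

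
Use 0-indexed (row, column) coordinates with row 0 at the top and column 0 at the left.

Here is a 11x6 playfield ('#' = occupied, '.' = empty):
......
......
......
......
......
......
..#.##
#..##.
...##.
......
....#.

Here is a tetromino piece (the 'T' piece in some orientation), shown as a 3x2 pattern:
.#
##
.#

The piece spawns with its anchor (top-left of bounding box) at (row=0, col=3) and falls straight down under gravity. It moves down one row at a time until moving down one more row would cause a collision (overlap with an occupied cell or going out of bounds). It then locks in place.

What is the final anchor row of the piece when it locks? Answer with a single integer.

Spawn at (row=0, col=3). Try each row:
  row 0: fits
  row 1: fits
  row 2: fits
  row 3: fits
  row 4: blocked -> lock at row 3

Answer: 3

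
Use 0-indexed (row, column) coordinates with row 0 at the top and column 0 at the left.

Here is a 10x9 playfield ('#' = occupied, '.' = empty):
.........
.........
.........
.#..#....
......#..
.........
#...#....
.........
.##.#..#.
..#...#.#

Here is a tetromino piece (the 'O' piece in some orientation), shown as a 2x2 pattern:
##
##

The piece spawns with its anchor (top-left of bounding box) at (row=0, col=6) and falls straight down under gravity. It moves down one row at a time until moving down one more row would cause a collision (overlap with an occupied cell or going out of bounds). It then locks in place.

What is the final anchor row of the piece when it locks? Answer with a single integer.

Answer: 2

Derivation:
Spawn at (row=0, col=6). Try each row:
  row 0: fits
  row 1: fits
  row 2: fits
  row 3: blocked -> lock at row 2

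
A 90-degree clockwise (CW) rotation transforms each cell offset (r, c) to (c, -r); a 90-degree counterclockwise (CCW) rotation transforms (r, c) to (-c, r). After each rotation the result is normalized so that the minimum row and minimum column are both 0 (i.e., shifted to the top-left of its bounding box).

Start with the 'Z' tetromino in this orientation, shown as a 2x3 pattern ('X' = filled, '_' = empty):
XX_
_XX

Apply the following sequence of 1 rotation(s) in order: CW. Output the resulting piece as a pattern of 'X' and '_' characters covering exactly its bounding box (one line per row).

Answer: _X
XX
X_

Derivation:
Start:
XX_
_XX
After rotation 1 (CW):
_X
XX
X_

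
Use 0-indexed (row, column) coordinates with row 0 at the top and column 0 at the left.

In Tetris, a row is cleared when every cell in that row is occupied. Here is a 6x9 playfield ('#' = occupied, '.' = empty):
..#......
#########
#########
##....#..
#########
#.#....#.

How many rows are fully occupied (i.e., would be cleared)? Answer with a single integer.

Check each row:
  row 0: 8 empty cells -> not full
  row 1: 0 empty cells -> FULL (clear)
  row 2: 0 empty cells -> FULL (clear)
  row 3: 6 empty cells -> not full
  row 4: 0 empty cells -> FULL (clear)
  row 5: 6 empty cells -> not full
Total rows cleared: 3

Answer: 3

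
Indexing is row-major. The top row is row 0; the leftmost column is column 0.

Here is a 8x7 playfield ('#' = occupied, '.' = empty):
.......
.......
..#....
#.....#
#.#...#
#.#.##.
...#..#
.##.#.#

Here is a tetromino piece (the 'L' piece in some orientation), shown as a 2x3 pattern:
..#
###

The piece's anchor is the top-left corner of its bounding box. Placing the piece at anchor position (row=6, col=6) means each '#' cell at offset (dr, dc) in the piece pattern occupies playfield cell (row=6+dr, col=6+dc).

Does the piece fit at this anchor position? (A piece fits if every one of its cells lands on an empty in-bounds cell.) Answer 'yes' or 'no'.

Check each piece cell at anchor (6, 6):
  offset (0,2) -> (6,8): out of bounds -> FAIL
  offset (1,0) -> (7,6): occupied ('#') -> FAIL
  offset (1,1) -> (7,7): out of bounds -> FAIL
  offset (1,2) -> (7,8): out of bounds -> FAIL
All cells valid: no

Answer: no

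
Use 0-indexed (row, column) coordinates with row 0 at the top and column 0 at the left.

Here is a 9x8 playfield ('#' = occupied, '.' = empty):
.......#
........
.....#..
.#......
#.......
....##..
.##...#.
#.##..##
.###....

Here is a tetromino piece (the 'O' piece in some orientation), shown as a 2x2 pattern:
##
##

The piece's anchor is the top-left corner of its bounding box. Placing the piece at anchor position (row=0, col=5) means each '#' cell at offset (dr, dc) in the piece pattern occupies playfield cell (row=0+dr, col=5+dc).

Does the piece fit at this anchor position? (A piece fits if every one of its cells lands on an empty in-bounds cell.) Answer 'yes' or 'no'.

Check each piece cell at anchor (0, 5):
  offset (0,0) -> (0,5): empty -> OK
  offset (0,1) -> (0,6): empty -> OK
  offset (1,0) -> (1,5): empty -> OK
  offset (1,1) -> (1,6): empty -> OK
All cells valid: yes

Answer: yes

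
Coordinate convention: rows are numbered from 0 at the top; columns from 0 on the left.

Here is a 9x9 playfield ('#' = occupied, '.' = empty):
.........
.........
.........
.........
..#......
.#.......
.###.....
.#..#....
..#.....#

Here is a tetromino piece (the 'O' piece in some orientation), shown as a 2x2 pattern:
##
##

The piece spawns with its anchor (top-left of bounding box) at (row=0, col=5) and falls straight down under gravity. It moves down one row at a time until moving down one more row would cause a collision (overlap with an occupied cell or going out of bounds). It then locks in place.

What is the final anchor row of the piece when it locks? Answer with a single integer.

Answer: 7

Derivation:
Spawn at (row=0, col=5). Try each row:
  row 0: fits
  row 1: fits
  row 2: fits
  row 3: fits
  row 4: fits
  row 5: fits
  row 6: fits
  row 7: fits
  row 8: blocked -> lock at row 7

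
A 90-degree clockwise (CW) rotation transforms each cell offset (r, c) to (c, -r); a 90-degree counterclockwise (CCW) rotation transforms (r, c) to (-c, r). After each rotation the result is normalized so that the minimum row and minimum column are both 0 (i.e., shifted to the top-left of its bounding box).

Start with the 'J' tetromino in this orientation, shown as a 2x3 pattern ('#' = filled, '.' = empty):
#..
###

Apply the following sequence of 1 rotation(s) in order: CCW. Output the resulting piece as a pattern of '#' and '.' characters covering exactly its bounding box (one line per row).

Start:
#..
###
After rotation 1 (CCW):
.#
.#
##

Answer: .#
.#
##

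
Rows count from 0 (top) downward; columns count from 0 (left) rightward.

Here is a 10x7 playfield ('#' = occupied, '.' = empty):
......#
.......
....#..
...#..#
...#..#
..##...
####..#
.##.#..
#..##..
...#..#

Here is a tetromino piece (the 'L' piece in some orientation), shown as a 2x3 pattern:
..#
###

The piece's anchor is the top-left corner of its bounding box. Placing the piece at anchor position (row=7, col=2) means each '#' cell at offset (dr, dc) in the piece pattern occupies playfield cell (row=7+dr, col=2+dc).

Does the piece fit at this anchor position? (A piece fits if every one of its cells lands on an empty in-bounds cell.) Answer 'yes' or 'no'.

Check each piece cell at anchor (7, 2):
  offset (0,2) -> (7,4): occupied ('#') -> FAIL
  offset (1,0) -> (8,2): empty -> OK
  offset (1,1) -> (8,3): occupied ('#') -> FAIL
  offset (1,2) -> (8,4): occupied ('#') -> FAIL
All cells valid: no

Answer: no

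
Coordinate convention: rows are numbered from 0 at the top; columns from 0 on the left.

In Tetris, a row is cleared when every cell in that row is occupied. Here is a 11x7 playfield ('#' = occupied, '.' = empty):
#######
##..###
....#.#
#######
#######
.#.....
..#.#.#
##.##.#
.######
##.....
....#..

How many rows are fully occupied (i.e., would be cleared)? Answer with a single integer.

Answer: 3

Derivation:
Check each row:
  row 0: 0 empty cells -> FULL (clear)
  row 1: 2 empty cells -> not full
  row 2: 5 empty cells -> not full
  row 3: 0 empty cells -> FULL (clear)
  row 4: 0 empty cells -> FULL (clear)
  row 5: 6 empty cells -> not full
  row 6: 4 empty cells -> not full
  row 7: 2 empty cells -> not full
  row 8: 1 empty cell -> not full
  row 9: 5 empty cells -> not full
  row 10: 6 empty cells -> not full
Total rows cleared: 3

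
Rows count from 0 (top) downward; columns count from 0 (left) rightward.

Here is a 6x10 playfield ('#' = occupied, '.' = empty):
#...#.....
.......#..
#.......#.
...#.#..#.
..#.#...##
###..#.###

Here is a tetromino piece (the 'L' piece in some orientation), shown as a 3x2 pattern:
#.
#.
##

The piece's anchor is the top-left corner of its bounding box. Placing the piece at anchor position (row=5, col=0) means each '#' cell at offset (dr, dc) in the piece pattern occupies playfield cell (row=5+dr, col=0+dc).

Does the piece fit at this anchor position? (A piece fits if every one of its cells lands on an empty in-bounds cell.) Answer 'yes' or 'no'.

Check each piece cell at anchor (5, 0):
  offset (0,0) -> (5,0): occupied ('#') -> FAIL
  offset (1,0) -> (6,0): out of bounds -> FAIL
  offset (2,0) -> (7,0): out of bounds -> FAIL
  offset (2,1) -> (7,1): out of bounds -> FAIL
All cells valid: no

Answer: no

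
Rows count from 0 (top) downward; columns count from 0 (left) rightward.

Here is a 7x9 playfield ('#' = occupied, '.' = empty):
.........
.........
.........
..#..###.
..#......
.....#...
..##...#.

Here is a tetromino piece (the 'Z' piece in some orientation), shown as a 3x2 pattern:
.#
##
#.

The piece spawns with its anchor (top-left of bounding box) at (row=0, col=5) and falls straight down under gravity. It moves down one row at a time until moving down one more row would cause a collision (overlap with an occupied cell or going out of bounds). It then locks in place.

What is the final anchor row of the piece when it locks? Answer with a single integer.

Answer: 0

Derivation:
Spawn at (row=0, col=5). Try each row:
  row 0: fits
  row 1: blocked -> lock at row 0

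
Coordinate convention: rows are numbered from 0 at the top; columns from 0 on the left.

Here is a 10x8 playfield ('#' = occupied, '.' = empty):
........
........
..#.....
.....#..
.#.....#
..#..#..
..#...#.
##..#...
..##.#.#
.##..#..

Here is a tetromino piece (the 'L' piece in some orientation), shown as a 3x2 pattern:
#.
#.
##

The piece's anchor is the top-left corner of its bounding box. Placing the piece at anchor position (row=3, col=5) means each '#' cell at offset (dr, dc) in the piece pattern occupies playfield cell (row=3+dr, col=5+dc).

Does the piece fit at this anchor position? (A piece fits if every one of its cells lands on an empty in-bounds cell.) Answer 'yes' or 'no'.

Answer: no

Derivation:
Check each piece cell at anchor (3, 5):
  offset (0,0) -> (3,5): occupied ('#') -> FAIL
  offset (1,0) -> (4,5): empty -> OK
  offset (2,0) -> (5,5): occupied ('#') -> FAIL
  offset (2,1) -> (5,6): empty -> OK
All cells valid: no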